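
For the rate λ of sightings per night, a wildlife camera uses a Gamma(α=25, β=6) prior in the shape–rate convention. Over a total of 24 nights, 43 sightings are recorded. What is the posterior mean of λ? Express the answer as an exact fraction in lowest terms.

34/15

Total count 43 over total exposure 24 nights.
Posterior: α' = 25 + 43 = 68, β' = 6 + 24 = 30.
Posterior mean = α'/β' = 68/30 = 34/15.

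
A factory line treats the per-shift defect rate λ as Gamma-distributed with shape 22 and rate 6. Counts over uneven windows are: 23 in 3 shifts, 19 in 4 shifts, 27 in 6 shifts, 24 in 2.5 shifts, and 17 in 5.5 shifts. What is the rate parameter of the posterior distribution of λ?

Total count: 23 + 19 + 27 + 24 + 17 = 110.
Total exposure: 3 + 4 + 6 + 2.5 + 5.5 = 21 shifts.
Conjugate update: add total count to the shape and total exposure to the rate, giving Gamma(132, 27).

27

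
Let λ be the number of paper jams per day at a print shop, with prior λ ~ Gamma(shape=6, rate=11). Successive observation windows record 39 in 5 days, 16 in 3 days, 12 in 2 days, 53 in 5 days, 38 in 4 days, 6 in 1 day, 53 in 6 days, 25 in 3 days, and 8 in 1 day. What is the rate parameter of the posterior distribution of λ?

41

Total count: 39 + 16 + 12 + 53 + 38 + 6 + 53 + 25 + 8 = 250.
Total exposure: 5 + 3 + 2 + 5 + 4 + 1 + 6 + 3 + 1 = 30 days.
By Gamma–Poisson conjugacy, the posterior is Gamma(α + Σx, β + Σt) = Gamma(6 + 250, 11 + 30) = Gamma(256, 41).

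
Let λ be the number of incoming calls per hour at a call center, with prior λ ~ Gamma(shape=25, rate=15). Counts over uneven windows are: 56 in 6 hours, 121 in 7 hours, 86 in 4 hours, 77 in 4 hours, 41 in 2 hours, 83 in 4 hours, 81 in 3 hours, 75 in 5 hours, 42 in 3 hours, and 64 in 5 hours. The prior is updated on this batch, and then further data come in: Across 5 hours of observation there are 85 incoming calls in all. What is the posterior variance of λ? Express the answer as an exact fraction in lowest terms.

Total count: 56 + 121 + 86 + 77 + 41 + 83 + 81 + 75 + 42 + 64 = 726.
Total exposure: 6 + 7 + 4 + 4 + 2 + 4 + 3 + 5 + 3 + 5 = 43 hours.
After the first batch: Gamma(25 + 726, 15 + 43) = Gamma(751, 58).
Total count 85 over total exposure 5 hours.
After the second batch: Gamma(751 + 85, 58 + 5) = Gamma(836, 63).
Posterior variance = α'/β'² = 836/3969.

836/3969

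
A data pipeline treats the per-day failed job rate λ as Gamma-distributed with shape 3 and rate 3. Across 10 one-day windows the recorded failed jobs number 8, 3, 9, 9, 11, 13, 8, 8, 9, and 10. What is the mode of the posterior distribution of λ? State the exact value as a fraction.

90/13

Total count: 8 + 3 + 9 + 9 + 11 + 13 + 8 + 8 + 9 + 10 = 88.
Total exposure: 10 days.
Posterior: α' = 3 + 88 = 91, β' = 3 + 10 = 13.
Posterior mode = (α'−1)/β' = 90/13.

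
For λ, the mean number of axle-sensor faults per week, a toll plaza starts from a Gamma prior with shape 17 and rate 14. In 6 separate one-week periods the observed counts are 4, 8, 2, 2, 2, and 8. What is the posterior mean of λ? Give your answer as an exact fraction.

Total count: 4 + 8 + 2 + 2 + 2 + 8 = 26.
Total exposure: 6 weeks.
The Gamma prior is conjugate for the Poisson rate, so λ | data ~ Gamma(17+26, 14+6) = Gamma(43, 20).
Posterior mean = α'/β' = 43/20.

43/20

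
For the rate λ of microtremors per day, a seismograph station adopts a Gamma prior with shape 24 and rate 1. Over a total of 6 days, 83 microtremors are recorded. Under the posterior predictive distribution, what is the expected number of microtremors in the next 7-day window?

Total count 83 over total exposure 6 days.
The Gamma prior is conjugate for the Poisson rate, so λ | data ~ Gamma(24+83, 1+6) = Gamma(107, 7).
Predictive mean over a 7-day window = T·E[λ|data] = 7·107/7 = 107.

107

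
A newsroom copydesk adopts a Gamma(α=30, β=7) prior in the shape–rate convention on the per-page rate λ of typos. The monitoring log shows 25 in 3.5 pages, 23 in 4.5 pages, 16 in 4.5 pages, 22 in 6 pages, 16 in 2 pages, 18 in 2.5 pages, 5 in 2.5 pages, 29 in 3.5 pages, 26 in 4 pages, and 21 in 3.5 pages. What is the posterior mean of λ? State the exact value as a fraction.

154/29

Total count: 25 + 23 + 16 + 22 + 16 + 18 + 5 + 29 + 26 + 21 = 201.
Total exposure: 3.5 + 4.5 + 4.5 + 6 + 2 + 2.5 + 2.5 + 3.5 + 4 + 3.5 = 36.5 pages.
By Gamma–Poisson conjugacy, the posterior is Gamma(α + Σx, β + Σt) = Gamma(30 + 201, 7 + 36.5) = Gamma(231, 87/2).
Posterior mean = α'/β' = 231/(87/2) = 154/29.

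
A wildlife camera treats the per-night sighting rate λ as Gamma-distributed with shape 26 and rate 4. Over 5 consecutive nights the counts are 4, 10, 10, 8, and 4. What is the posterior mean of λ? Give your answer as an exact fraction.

62/9

Total count: 4 + 10 + 10 + 8 + 4 = 36.
Total exposure: 5 nights.
Gamma(α, β) with Poisson data over total exposure Σt gives posterior Gamma(α+Σx, β+Σt) = Gamma(62, 9).
Posterior mean = α'/β' = 62/9.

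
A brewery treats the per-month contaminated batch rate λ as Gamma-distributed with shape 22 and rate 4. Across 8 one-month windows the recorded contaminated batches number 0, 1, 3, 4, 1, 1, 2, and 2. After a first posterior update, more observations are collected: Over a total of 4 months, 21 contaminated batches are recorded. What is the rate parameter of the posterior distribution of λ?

16

Total count: 0 + 1 + 3 + 4 + 1 + 1 + 2 + 2 = 14.
Total exposure: 8 months.
After the first batch: Gamma(22 + 14, 4 + 8) = Gamma(36, 12).
Total count 21 over total exposure 4 months.
After the second batch: Gamma(36 + 21, 12 + 4) = Gamma(57, 16).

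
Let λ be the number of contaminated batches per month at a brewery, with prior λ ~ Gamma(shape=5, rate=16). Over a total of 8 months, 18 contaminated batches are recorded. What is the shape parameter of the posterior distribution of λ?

Total count 18 over total exposure 8 months.
Posterior: α' = 5 + 18 = 23, β' = 16 + 8 = 24.

23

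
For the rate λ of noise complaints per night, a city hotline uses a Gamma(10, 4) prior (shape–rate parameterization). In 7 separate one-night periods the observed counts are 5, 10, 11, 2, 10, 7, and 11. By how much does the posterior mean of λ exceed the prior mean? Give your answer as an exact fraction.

Total count: 5 + 10 + 11 + 2 + 10 + 7 + 11 = 56.
Total exposure: 7 nights.
Conjugate update: add total count to the shape and total exposure to the rate, giving Gamma(66, 11).
Posterior mean = 66/11 = 6; prior mean = 10/4 = 5/2. Difference = 6 − 5/2 = 7/2.

7/2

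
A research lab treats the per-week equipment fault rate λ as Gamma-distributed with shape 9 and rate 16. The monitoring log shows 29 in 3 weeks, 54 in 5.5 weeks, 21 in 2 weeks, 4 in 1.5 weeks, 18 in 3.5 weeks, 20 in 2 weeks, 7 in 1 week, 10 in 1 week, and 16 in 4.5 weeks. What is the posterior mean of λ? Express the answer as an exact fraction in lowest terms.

47/10

Total count: 29 + 54 + 21 + 4 + 18 + 20 + 7 + 10 + 16 = 179.
Total exposure: 3 + 5.5 + 2 + 1.5 + 3.5 + 2 + 1 + 1 + 4.5 = 24 weeks.
Gamma(α, β) with Poisson data over total exposure Σt gives posterior Gamma(α+Σx, β+Σt) = Gamma(188, 40).
Posterior mean = α'/β' = 188/40 = 47/10.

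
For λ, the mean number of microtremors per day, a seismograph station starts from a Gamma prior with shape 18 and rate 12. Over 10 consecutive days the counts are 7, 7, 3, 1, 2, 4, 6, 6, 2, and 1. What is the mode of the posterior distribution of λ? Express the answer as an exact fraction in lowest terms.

Total count: 7 + 7 + 3 + 1 + 2 + 4 + 6 + 6 + 2 + 1 = 39.
Total exposure: 10 days.
By Gamma–Poisson conjugacy, the posterior is Gamma(α + Σx, β + Σt) = Gamma(18 + 39, 12 + 10) = Gamma(57, 22).
Posterior mode = (α'−1)/β' = 56/22 = 28/11.

28/11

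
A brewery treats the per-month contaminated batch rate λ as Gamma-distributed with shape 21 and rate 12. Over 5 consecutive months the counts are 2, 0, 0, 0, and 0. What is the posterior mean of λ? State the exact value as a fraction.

Total count: 2 + 0 + 0 + 0 + 0 = 2.
Total exposure: 5 months.
By Gamma–Poisson conjugacy, the posterior is Gamma(α + Σx, β + Σt) = Gamma(21 + 2, 12 + 5) = Gamma(23, 17).
Posterior mean = α'/β' = 23/17.

23/17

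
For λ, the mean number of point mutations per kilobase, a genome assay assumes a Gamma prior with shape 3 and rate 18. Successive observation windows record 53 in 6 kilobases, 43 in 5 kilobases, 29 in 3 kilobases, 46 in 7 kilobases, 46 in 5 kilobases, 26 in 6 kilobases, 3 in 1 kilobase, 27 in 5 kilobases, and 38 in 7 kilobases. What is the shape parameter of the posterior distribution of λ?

Total count: 53 + 43 + 29 + 46 + 46 + 26 + 3 + 27 + 38 = 311.
Total exposure: 6 + 5 + 3 + 7 + 5 + 6 + 1 + 5 + 7 = 45 kilobases.
Gamma(α, β) with Poisson data over total exposure Σt gives posterior Gamma(α+Σx, β+Σt) = Gamma(314, 63).

314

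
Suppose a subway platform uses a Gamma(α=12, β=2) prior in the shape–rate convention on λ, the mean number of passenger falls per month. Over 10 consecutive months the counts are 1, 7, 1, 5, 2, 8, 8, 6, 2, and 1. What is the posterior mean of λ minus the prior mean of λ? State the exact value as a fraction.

Total count: 1 + 7 + 1 + 5 + 2 + 8 + 8 + 6 + 2 + 1 = 41.
Total exposure: 10 months.
Conjugate update: add total count to the shape and total exposure to the rate, giving Gamma(53, 12).
Posterior mean = 53/12 = 53/12; prior mean = 12/2 = 6. Difference = 53/12 − 6 = -19/12.

-19/12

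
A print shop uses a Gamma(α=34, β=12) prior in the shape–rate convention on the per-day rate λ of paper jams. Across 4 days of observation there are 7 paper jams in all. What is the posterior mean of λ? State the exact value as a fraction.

41/16

Total count 7 over total exposure 4 days.
Conjugate update: add total count to the shape and total exposure to the rate, giving Gamma(41, 16).
Posterior mean = α'/β' = 41/16.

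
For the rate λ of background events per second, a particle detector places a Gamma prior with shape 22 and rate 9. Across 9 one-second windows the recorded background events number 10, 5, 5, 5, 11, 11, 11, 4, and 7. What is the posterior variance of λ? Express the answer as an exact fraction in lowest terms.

Total count: 10 + 5 + 5 + 5 + 11 + 11 + 11 + 4 + 7 = 69.
Total exposure: 9 seconds.
Gamma(α, β) with Poisson data over total exposure Σt gives posterior Gamma(α+Σx, β+Σt) = Gamma(91, 18).
Posterior variance = α'/β'² = 91/324.

91/324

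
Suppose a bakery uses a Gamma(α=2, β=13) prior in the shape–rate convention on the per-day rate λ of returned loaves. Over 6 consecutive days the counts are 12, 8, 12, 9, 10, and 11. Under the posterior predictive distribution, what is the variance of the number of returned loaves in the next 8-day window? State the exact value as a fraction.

13824/361

Total count: 12 + 8 + 12 + 9 + 10 + 11 = 62.
Total exposure: 6 days.
By Gamma–Poisson conjugacy, the posterior is Gamma(α + Σx, β + Σt) = Gamma(2 + 62, 13 + 6) = Gamma(64, 19).
The posterior predictive for a window of length T is Negative Binomial with variance T·α'·(β'+T)/β'² = 8·64·27/361 = 13824/361.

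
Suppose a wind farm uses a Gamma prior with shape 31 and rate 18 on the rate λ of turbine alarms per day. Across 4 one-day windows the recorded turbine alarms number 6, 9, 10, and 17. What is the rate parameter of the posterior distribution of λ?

Total count: 6 + 9 + 10 + 17 = 42.
Total exposure: 4 days.
By Gamma–Poisson conjugacy, the posterior is Gamma(α + Σx, β + Σt) = Gamma(31 + 42, 18 + 4) = Gamma(73, 22).

22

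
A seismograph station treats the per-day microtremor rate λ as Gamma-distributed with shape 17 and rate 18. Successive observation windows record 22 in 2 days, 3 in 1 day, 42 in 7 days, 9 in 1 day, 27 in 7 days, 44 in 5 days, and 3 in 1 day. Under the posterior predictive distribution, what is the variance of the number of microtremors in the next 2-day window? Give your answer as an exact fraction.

3674/441

Total count: 22 + 3 + 42 + 9 + 27 + 44 + 3 = 150.
Total exposure: 2 + 1 + 7 + 1 + 7 + 5 + 1 = 24 days.
By Gamma–Poisson conjugacy, the posterior is Gamma(α + Σx, β + Σt) = Gamma(17 + 150, 18 + 24) = Gamma(167, 42).
The posterior predictive for a window of length T is Negative Binomial with variance T·α'·(β'+T)/β'² = 2·167·44/1764 = 3674/441.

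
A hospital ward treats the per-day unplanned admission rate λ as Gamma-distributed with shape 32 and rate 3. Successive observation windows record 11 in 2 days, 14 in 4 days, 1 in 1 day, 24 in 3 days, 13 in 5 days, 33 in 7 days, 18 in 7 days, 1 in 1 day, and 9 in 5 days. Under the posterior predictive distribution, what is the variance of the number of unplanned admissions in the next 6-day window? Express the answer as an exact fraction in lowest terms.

Total count: 11 + 14 + 1 + 24 + 13 + 33 + 18 + 1 + 9 = 124.
Total exposure: 2 + 4 + 1 + 3 + 5 + 7 + 7 + 1 + 5 = 35 days.
Posterior: α' = 32 + 124 = 156, β' = 3 + 35 = 38.
The posterior predictive for a window of length T is Negative Binomial with variance T·α'·(β'+T)/β'² = 6·156·44/1444 = 10296/361.

10296/361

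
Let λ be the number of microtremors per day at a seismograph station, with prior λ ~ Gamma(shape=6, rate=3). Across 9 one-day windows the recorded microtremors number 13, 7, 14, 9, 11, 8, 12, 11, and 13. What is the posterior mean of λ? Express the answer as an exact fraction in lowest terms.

26/3

Total count: 13 + 7 + 14 + 9 + 11 + 8 + 12 + 11 + 13 = 98.
Total exposure: 9 days.
By Gamma–Poisson conjugacy, the posterior is Gamma(α + Σx, β + Σt) = Gamma(6 + 98, 3 + 9) = Gamma(104, 12).
Posterior mean = α'/β' = 104/12 = 26/3.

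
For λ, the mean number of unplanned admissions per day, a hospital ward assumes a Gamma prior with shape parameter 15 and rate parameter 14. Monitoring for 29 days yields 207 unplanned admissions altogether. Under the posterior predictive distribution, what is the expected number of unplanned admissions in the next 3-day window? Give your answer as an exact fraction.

Total count 207 over total exposure 29 days.
The Gamma prior is conjugate for the Poisson rate, so λ | data ~ Gamma(15+207, 14+29) = Gamma(222, 43).
Predictive mean over a 3-day window = T·E[λ|data] = 3·222/43 = 666/43.

666/43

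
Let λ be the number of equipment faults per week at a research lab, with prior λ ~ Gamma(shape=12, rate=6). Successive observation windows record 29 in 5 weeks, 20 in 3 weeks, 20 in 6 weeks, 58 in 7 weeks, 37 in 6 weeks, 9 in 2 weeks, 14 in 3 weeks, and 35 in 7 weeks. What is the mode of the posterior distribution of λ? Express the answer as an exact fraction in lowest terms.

Total count: 29 + 20 + 20 + 58 + 37 + 9 + 14 + 35 = 222.
Total exposure: 5 + 3 + 6 + 7 + 6 + 2 + 3 + 7 = 39 weeks.
Gamma(α, β) with Poisson data over total exposure Σt gives posterior Gamma(α+Σx, β+Σt) = Gamma(234, 45).
Posterior mode = (α'−1)/β' = 233/45.

233/45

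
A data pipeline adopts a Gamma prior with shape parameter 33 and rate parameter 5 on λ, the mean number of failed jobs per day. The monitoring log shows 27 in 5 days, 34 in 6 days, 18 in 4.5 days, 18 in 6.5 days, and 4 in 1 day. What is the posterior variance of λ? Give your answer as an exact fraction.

67/392

Total count: 27 + 34 + 18 + 18 + 4 = 101.
Total exposure: 5 + 6 + 4.5 + 6.5 + 1 = 23 days.
Gamma(α, β) with Poisson data over total exposure Σt gives posterior Gamma(α+Σx, β+Σt) = Gamma(134, 28).
Posterior variance = α'/β'² = 134/784 = 67/392.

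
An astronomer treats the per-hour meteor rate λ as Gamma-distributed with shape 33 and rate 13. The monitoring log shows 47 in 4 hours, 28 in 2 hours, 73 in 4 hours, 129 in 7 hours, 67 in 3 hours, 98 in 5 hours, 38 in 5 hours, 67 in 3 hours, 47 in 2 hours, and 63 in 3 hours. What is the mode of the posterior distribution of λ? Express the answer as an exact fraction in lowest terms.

Total count: 47 + 28 + 73 + 129 + 67 + 98 + 38 + 67 + 47 + 63 = 657.
Total exposure: 4 + 2 + 4 + 7 + 3 + 5 + 5 + 3 + 2 + 3 = 38 hours.
By Gamma–Poisson conjugacy, the posterior is Gamma(α + Σx, β + Σt) = Gamma(33 + 657, 13 + 38) = Gamma(690, 51).
Posterior mode = (α'−1)/β' = 689/51.

689/51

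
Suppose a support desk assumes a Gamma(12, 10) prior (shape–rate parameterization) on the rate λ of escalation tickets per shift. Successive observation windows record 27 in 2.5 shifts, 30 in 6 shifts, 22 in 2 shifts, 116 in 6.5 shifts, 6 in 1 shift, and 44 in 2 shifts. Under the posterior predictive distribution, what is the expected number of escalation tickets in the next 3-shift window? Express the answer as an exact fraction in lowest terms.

257/10

Total count: 27 + 30 + 22 + 116 + 6 + 44 = 245.
Total exposure: 2.5 + 6 + 2 + 6.5 + 1 + 2 = 20 shifts.
By Gamma–Poisson conjugacy, the posterior is Gamma(α + Σx, β + Σt) = Gamma(12 + 245, 10 + 20) = Gamma(257, 30).
Predictive mean over a 3-shift window = T·E[λ|data] = 3·257/30 = 257/10.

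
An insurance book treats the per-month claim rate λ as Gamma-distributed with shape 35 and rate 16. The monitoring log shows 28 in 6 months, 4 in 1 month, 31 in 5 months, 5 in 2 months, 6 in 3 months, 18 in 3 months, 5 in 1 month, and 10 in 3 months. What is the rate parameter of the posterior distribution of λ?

40

Total count: 28 + 4 + 31 + 5 + 6 + 18 + 5 + 10 = 107.
Total exposure: 6 + 1 + 5 + 2 + 3 + 3 + 1 + 3 = 24 months.
By Gamma–Poisson conjugacy, the posterior is Gamma(α + Σx, β + Σt) = Gamma(35 + 107, 16 + 24) = Gamma(142, 40).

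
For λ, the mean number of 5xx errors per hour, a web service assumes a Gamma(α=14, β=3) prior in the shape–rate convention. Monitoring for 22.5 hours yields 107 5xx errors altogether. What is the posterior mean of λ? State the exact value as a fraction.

Total count 107 over total exposure 22.5 hours.
The Gamma prior is conjugate for the Poisson rate, so λ | data ~ Gamma(14+107, 3+22.5) = Gamma(121, 51/2).
Posterior mean = α'/β' = 121/(51/2) = 242/51.

242/51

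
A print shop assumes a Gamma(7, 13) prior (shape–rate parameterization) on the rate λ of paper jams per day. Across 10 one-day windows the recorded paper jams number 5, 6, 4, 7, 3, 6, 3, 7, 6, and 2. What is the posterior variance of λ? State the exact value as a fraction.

56/529

Total count: 5 + 6 + 4 + 7 + 3 + 6 + 3 + 7 + 6 + 2 = 49.
Total exposure: 10 days.
Conjugate update: add total count to the shape and total exposure to the rate, giving Gamma(56, 23).
Posterior variance = α'/β'² = 56/529.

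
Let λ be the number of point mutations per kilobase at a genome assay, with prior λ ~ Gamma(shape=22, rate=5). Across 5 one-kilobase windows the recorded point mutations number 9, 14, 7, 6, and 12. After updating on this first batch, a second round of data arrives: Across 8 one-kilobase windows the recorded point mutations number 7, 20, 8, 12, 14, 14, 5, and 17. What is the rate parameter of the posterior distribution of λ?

Total count: 9 + 14 + 7 + 6 + 12 = 48.
Total exposure: 5 kilobases.
After the first batch: Gamma(22 + 48, 5 + 5) = Gamma(70, 10).
Total count: 7 + 20 + 8 + 12 + 14 + 14 + 5 + 17 = 97.
Total exposure: 8 kilobases.
After the second batch: Gamma(70 + 97, 10 + 8) = Gamma(167, 18).

18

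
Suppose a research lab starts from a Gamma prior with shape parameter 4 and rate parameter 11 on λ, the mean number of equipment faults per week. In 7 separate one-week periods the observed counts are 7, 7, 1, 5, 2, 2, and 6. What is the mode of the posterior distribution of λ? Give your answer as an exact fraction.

11/6

Total count: 7 + 7 + 1 + 5 + 2 + 2 + 6 = 30.
Total exposure: 7 weeks.
By Gamma–Poisson conjugacy, the posterior is Gamma(α + Σx, β + Σt) = Gamma(4 + 30, 11 + 7) = Gamma(34, 18).
Posterior mode = (α'−1)/β' = 33/18 = 11/6.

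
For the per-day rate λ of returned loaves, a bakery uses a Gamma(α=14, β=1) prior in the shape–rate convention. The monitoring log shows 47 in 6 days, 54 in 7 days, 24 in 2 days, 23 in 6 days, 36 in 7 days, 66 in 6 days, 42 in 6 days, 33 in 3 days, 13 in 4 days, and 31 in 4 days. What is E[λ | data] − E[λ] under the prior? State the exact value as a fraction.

-345/52

Total count: 47 + 54 + 24 + 23 + 36 + 66 + 42 + 33 + 13 + 31 = 369.
Total exposure: 6 + 7 + 2 + 6 + 7 + 6 + 6 + 3 + 4 + 4 = 51 days.
The Gamma prior is conjugate for the Poisson rate, so λ | data ~ Gamma(14+369, 1+51) = Gamma(383, 52).
Posterior mean = 383/52 = 383/52; prior mean = 14/1 = 14. Difference = 383/52 − 14 = -345/52.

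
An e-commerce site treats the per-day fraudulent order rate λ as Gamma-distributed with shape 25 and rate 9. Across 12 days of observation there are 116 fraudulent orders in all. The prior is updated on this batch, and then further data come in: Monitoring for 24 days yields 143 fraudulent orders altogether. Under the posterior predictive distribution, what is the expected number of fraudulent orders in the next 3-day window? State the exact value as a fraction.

284/15

Total count 116 over total exposure 12 days.
After the first batch: Gamma(25 + 116, 9 + 12) = Gamma(141, 21).
Total count 143 over total exposure 24 days.
After the second batch: Gamma(141 + 143, 21 + 24) = Gamma(284, 45).
Predictive mean over a 3-day window = T·E[λ|data] = 3·284/45 = 284/15.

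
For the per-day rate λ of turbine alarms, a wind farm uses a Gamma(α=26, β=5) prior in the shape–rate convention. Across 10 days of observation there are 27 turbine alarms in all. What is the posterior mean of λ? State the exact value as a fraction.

53/15

Total count 27 over total exposure 10 days.
Conjugate update: add total count to the shape and total exposure to the rate, giving Gamma(53, 15).
Posterior mean = α'/β' = 53/15.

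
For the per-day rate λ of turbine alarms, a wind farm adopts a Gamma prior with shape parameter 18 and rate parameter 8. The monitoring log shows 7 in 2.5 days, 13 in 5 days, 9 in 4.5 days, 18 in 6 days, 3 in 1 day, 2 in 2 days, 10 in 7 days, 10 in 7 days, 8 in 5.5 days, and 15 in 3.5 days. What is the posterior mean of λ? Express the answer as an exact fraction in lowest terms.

113/52

Total count: 7 + 13 + 9 + 18 + 3 + 2 + 10 + 10 + 8 + 15 = 95.
Total exposure: 2.5 + 5 + 4.5 + 6 + 1 + 2 + 7 + 7 + 5.5 + 3.5 = 44 days.
By Gamma–Poisson conjugacy, the posterior is Gamma(α + Σx, β + Σt) = Gamma(18 + 95, 8 + 44) = Gamma(113, 52).
Posterior mean = α'/β' = 113/52.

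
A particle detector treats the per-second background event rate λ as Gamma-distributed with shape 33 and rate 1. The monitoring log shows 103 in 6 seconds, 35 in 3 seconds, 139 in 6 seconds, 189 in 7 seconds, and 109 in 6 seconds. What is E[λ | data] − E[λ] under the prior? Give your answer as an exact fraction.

Total count: 103 + 35 + 139 + 189 + 109 = 575.
Total exposure: 6 + 3 + 6 + 7 + 6 = 28 seconds.
Posterior: α' = 33 + 575 = 608, β' = 1 + 28 = 29.
Posterior mean = 608/29 = 608/29; prior mean = 33/1 = 33. Difference = 608/29 − 33 = -349/29.

-349/29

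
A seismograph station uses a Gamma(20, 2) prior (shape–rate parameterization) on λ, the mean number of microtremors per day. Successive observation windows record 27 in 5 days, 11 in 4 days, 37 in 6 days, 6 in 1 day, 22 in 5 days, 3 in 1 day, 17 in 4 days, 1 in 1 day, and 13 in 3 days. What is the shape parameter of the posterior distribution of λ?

157

Total count: 27 + 11 + 37 + 6 + 22 + 3 + 17 + 1 + 13 = 137.
Total exposure: 5 + 4 + 6 + 1 + 5 + 1 + 4 + 1 + 3 = 30 days.
Posterior: α' = 20 + 137 = 157, β' = 2 + 30 = 32.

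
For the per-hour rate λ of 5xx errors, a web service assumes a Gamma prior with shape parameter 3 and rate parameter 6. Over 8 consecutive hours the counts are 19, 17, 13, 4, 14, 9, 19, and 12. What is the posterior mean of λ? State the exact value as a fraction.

55/7

Total count: 19 + 17 + 13 + 4 + 14 + 9 + 19 + 12 = 107.
Total exposure: 8 hours.
Conjugate update: add total count to the shape and total exposure to the rate, giving Gamma(110, 14).
Posterior mean = α'/β' = 110/14 = 55/7.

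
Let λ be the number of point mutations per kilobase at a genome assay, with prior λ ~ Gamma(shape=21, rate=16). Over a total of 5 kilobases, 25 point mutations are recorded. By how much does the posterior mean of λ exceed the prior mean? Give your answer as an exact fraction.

Total count 25 over total exposure 5 kilobases.
Conjugate update: add total count to the shape and total exposure to the rate, giving Gamma(46, 21).
Posterior mean = 46/21 = 46/21; prior mean = 21/16 = 21/16. Difference = 46/21 − 21/16 = 295/336.

295/336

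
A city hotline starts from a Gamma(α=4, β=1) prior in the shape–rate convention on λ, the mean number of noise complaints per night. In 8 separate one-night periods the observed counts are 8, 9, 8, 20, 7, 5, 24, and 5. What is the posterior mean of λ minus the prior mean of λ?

Total count: 8 + 9 + 8 + 20 + 7 + 5 + 24 + 5 = 86.
Total exposure: 8 nights.
Gamma(α, β) with Poisson data over total exposure Σt gives posterior Gamma(α+Σx, β+Σt) = Gamma(90, 9).
Posterior mean = 90/9 = 10; prior mean = 4/1 = 4. Difference = 10 − 4 = 6.

6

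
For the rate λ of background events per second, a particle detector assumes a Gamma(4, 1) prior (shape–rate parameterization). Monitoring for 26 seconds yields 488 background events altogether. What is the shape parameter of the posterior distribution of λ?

492

Total count 488 over total exposure 26 seconds.
Conjugate update: add total count to the shape and total exposure to the rate, giving Gamma(492, 27).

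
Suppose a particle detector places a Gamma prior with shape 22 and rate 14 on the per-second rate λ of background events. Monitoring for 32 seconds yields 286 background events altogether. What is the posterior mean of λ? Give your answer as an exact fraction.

Total count 286 over total exposure 32 seconds.
Posterior: α' = 22 + 286 = 308, β' = 14 + 32 = 46.
Posterior mean = α'/β' = 308/46 = 154/23.

154/23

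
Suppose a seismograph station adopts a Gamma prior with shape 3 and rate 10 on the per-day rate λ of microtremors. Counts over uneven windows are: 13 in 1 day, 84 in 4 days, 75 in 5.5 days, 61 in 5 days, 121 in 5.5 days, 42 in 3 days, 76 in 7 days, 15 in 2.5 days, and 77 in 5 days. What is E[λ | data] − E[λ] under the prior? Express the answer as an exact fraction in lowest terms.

11049/970

Total count: 13 + 84 + 75 + 61 + 121 + 42 + 76 + 15 + 77 = 564.
Total exposure: 1 + 4 + 5.5 + 5 + 5.5 + 3 + 7 + 2.5 + 5 = 38.5 days.
The Gamma prior is conjugate for the Poisson rate, so λ | data ~ Gamma(3+564, 10+38.5) = Gamma(567, 97/2).
Posterior mean = 567/(97/2) = 1134/97; prior mean = 3/10 = 3/10. Difference = 1134/97 − 3/10 = 11049/970.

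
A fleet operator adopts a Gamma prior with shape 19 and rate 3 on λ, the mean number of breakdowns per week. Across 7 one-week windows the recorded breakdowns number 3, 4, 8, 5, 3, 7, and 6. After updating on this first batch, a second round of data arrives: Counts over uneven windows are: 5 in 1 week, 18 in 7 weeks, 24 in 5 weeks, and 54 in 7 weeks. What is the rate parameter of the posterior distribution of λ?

30

Total count: 3 + 4 + 8 + 5 + 3 + 7 + 6 = 36.
Total exposure: 7 weeks.
After the first batch: Gamma(19 + 36, 3 + 7) = Gamma(55, 10).
Total count: 5 + 18 + 24 + 54 = 101.
Total exposure: 1 + 7 + 5 + 7 = 20 weeks.
After the second batch: Gamma(55 + 101, 10 + 20) = Gamma(156, 30).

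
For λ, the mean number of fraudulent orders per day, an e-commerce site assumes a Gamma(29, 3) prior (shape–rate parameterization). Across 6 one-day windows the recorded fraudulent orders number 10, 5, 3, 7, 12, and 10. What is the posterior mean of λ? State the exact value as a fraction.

Total count: 10 + 5 + 3 + 7 + 12 + 10 = 47.
Total exposure: 6 days.
Posterior: α' = 29 + 47 = 76, β' = 3 + 6 = 9.
Posterior mean = α'/β' = 76/9.

76/9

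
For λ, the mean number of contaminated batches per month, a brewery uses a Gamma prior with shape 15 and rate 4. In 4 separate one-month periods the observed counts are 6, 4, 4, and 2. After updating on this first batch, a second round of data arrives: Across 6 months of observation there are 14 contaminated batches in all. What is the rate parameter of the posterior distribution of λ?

Total count: 6 + 4 + 4 + 2 = 16.
Total exposure: 4 months.
After the first batch: Gamma(15 + 16, 4 + 4) = Gamma(31, 8).
Total count 14 over total exposure 6 months.
After the second batch: Gamma(31 + 14, 8 + 6) = Gamma(45, 14).

14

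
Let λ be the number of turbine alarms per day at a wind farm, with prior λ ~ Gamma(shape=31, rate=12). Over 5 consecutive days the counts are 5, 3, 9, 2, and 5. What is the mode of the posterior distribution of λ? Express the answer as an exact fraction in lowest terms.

Total count: 5 + 3 + 9 + 2 + 5 = 24.
Total exposure: 5 days.
The Gamma prior is conjugate for the Poisson rate, so λ | data ~ Gamma(31+24, 12+5) = Gamma(55, 17).
Posterior mode = (α'−1)/β' = 54/17.

54/17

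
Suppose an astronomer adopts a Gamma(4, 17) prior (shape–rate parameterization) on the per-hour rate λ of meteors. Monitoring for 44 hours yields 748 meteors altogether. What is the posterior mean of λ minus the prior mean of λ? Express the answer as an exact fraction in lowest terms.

Total count 748 over total exposure 44 hours.
Conjugate update: add total count to the shape and total exposure to the rate, giving Gamma(752, 61).
Posterior mean = 752/61 = 752/61; prior mean = 4/17 = 4/17. Difference = 752/61 − 4/17 = 12540/1037.

12540/1037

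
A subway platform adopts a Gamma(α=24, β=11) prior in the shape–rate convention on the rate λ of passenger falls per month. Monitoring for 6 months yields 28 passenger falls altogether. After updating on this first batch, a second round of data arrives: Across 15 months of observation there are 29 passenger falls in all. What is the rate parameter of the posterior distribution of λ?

32

Total count 28 over total exposure 6 months.
After the first batch: Gamma(24 + 28, 11 + 6) = Gamma(52, 17).
Total count 29 over total exposure 15 months.
After the second batch: Gamma(52 + 29, 17 + 15) = Gamma(81, 32).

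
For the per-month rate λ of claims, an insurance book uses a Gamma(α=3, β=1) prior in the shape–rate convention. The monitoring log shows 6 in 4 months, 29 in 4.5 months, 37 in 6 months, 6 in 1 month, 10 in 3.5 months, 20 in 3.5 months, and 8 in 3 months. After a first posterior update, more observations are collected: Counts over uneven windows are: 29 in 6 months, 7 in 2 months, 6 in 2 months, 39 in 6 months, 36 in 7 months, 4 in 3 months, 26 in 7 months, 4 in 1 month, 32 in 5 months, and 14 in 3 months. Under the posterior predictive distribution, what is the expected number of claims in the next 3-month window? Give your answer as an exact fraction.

Total count: 6 + 29 + 37 + 6 + 10 + 20 + 8 = 116.
Total exposure: 4 + 4.5 + 6 + 1 + 3.5 + 3.5 + 3 = 25.5 months.
After the first batch: Gamma(3 + 116, 1 + 25.5) = Gamma(119, 53/2).
Total count: 29 + 7 + 6 + 39 + 36 + 4 + 26 + 4 + 32 + 14 = 197.
Total exposure: 6 + 2 + 2 + 6 + 7 + 3 + 7 + 1 + 5 + 3 = 42 months.
After the second batch: Gamma(119 + 197, 53/2 + 42) = Gamma(316, 137/2).
Predictive mean over a 3-month window = T·E[λ|data] = 3·316/(137/2) = 1896/137.

1896/137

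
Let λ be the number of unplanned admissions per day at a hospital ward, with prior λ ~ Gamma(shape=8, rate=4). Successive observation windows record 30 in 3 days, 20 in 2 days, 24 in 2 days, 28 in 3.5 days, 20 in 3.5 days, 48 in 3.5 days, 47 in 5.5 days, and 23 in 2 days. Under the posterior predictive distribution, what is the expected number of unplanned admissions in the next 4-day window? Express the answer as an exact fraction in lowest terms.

992/29

Total count: 30 + 20 + 24 + 28 + 20 + 48 + 47 + 23 = 240.
Total exposure: 3 + 2 + 2 + 3.5 + 3.5 + 3.5 + 5.5 + 2 = 25 days.
Conjugate update: add total count to the shape and total exposure to the rate, giving Gamma(248, 29).
Predictive mean over a 4-day window = T·E[λ|data] = 4·248/29 = 992/29.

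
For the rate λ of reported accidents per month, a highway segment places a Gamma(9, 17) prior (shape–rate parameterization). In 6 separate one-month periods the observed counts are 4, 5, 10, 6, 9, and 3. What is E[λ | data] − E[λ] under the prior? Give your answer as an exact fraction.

Total count: 4 + 5 + 10 + 6 + 9 + 3 = 37.
Total exposure: 6 months.
Gamma(α, β) with Poisson data over total exposure Σt gives posterior Gamma(α+Σx, β+Σt) = Gamma(46, 23).
Posterior mean = 46/23 = 2; prior mean = 9/17 = 9/17. Difference = 2 − 9/17 = 25/17.

25/17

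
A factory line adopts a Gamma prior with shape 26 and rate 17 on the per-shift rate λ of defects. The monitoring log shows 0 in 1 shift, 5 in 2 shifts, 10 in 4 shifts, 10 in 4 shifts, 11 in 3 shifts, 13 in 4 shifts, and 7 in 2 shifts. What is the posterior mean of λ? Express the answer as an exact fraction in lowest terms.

82/37

Total count: 0 + 5 + 10 + 10 + 11 + 13 + 7 = 56.
Total exposure: 1 + 2 + 4 + 4 + 3 + 4 + 2 = 20 shifts.
Conjugate update: add total count to the shape and total exposure to the rate, giving Gamma(82, 37).
Posterior mean = α'/β' = 82/37.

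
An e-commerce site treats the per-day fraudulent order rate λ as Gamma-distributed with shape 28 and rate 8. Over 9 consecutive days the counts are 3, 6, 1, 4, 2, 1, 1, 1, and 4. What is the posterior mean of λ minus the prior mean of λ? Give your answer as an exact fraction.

Total count: 3 + 6 + 1 + 4 + 2 + 1 + 1 + 1 + 4 = 23.
Total exposure: 9 days.
Gamma(α, β) with Poisson data over total exposure Σt gives posterior Gamma(α+Σx, β+Σt) = Gamma(51, 17).
Posterior mean = 51/17 = 3; prior mean = 28/8 = 7/2. Difference = 3 − 7/2 = -1/2.

-1/2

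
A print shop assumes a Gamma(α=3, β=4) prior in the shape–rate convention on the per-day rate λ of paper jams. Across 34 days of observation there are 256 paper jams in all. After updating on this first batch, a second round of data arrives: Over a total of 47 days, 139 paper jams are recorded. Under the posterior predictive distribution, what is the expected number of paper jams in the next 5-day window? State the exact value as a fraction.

Total count 256 over total exposure 34 days.
After the first batch: Gamma(3 + 256, 4 + 34) = Gamma(259, 38).
Total count 139 over total exposure 47 days.
After the second batch: Gamma(259 + 139, 38 + 47) = Gamma(398, 85).
Predictive mean over a 5-day window = T·E[λ|data] = 5·398/85 = 398/17.

398/17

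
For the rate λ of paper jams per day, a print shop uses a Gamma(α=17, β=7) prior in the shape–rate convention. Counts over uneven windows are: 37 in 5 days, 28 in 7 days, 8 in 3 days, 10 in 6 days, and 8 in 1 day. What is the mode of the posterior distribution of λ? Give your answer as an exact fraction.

107/29

Total count: 37 + 28 + 8 + 10 + 8 = 91.
Total exposure: 5 + 7 + 3 + 6 + 1 = 22 days.
Posterior: α' = 17 + 91 = 108, β' = 7 + 22 = 29.
Posterior mode = (α'−1)/β' = 107/29.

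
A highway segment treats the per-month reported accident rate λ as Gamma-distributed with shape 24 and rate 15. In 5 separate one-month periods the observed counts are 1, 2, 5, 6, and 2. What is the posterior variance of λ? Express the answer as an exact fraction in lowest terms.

1/10

Total count: 1 + 2 + 5 + 6 + 2 = 16.
Total exposure: 5 months.
The Gamma prior is conjugate for the Poisson rate, so λ | data ~ Gamma(24+16, 15+5) = Gamma(40, 20).
Posterior variance = α'/β'² = 40/400 = 1/10.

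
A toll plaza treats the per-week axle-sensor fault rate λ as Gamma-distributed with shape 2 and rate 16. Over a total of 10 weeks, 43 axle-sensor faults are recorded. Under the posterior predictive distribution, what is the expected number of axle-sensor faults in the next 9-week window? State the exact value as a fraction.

405/26

Total count 43 over total exposure 10 weeks.
Posterior: α' = 2 + 43 = 45, β' = 16 + 10 = 26.
Predictive mean over a 9-week window = T·E[λ|data] = 9·45/26 = 405/26.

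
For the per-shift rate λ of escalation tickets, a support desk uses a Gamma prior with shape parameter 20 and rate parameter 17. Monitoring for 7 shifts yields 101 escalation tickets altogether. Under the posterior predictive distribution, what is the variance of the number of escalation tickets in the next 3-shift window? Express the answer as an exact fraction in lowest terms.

Total count 101 over total exposure 7 shifts.
Gamma(α, β) with Poisson data over total exposure Σt gives posterior Gamma(α+Σx, β+Σt) = Gamma(121, 24).
The posterior predictive for a window of length T is Negative Binomial with variance T·α'·(β'+T)/β'² = 3·121·27/576 = 1089/64.

1089/64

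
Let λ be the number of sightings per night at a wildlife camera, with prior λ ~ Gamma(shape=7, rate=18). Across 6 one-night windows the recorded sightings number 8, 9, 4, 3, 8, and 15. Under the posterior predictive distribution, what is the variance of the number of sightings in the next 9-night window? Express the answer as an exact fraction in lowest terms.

891/32

Total count: 8 + 9 + 4 + 3 + 8 + 15 = 47.
Total exposure: 6 nights.
The Gamma prior is conjugate for the Poisson rate, so λ | data ~ Gamma(7+47, 18+6) = Gamma(54, 24).
The posterior predictive for a window of length T is Negative Binomial with variance T·α'·(β'+T)/β'² = 9·54·33/576 = 891/32.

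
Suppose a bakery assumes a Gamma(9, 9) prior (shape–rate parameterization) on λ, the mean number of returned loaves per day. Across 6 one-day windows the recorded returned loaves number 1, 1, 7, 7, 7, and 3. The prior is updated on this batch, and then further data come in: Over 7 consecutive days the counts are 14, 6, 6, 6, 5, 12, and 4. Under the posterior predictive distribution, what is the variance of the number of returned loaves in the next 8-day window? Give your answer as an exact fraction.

480/11

Total count: 1 + 1 + 7 + 7 + 7 + 3 = 26.
Total exposure: 6 days.
After the first batch: Gamma(9 + 26, 9 + 6) = Gamma(35, 15).
Total count: 14 + 6 + 6 + 6 + 5 + 12 + 4 = 53.
Total exposure: 7 days.
After the second batch: Gamma(35 + 53, 15 + 7) = Gamma(88, 22).
The posterior predictive for a window of length T is Negative Binomial with variance T·α'·(β'+T)/β'² = 8·88·30/484 = 480/11.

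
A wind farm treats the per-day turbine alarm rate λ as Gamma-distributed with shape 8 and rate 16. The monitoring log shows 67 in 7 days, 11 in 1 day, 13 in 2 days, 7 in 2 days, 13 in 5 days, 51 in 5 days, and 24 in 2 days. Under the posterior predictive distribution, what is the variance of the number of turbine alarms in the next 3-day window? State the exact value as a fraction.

12513/800

Total count: 67 + 11 + 13 + 7 + 13 + 51 + 24 = 186.
Total exposure: 7 + 1 + 2 + 2 + 5 + 5 + 2 = 24 days.
Gamma(α, β) with Poisson data over total exposure Σt gives posterior Gamma(α+Σx, β+Σt) = Gamma(194, 40).
The posterior predictive for a window of length T is Negative Binomial with variance T·α'·(β'+T)/β'² = 3·194·43/1600 = 12513/800.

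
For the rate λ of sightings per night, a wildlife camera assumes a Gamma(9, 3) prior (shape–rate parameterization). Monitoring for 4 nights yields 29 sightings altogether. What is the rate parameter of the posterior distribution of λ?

Total count 29 over total exposure 4 nights.
Conjugate update: add total count to the shape and total exposure to the rate, giving Gamma(38, 7).

7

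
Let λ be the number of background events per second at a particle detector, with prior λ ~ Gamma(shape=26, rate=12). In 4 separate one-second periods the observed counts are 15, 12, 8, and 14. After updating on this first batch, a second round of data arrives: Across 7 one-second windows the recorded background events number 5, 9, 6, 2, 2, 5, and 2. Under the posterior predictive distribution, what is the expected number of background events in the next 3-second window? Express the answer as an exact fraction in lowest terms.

318/23

Total count: 15 + 12 + 8 + 14 = 49.
Total exposure: 4 seconds.
After the first batch: Gamma(26 + 49, 12 + 4) = Gamma(75, 16).
Total count: 5 + 9 + 6 + 2 + 2 + 5 + 2 = 31.
Total exposure: 7 seconds.
After the second batch: Gamma(75 + 31, 16 + 7) = Gamma(106, 23).
Predictive mean over a 3-second window = T·E[λ|data] = 3·106/23 = 318/23.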